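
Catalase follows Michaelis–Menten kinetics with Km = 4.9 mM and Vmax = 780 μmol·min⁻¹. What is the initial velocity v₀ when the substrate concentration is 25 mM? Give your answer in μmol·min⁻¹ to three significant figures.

[S]/(Km+[S]) = 25/29.90 = 0.8361, the fractional saturation.
v = 0.8361 × Vmax = 0.8361 × 780 = 652 μmol·min⁻¹.

652 μmol·min⁻¹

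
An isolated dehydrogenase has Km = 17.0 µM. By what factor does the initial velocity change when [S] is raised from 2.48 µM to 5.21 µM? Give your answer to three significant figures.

The fractional saturations are [S]/(Km+[S]) = 2.48/19.48 = 0.1273 and 5.21/22.21 = 0.2346.
v₂/v₁ is just their ratio: 0.2346/0.1273 = 1.84.

1.84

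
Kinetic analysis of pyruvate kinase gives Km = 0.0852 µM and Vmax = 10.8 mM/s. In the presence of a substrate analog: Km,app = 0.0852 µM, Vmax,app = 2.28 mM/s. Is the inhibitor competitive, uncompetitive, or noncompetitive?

Vmax decreases (10.8 → 2.28 mM/s) while Km is unchanged — pure noncompetitive inhibition.

noncompetitive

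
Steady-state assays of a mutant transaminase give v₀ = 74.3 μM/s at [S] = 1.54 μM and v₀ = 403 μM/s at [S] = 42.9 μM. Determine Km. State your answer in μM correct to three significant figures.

8.46 μM

From v = Vmax[S]/(Km+[S]), each point gives Vmax = v(Km+[S])/[S].
Equating: 74.3(Km+1.54)/1.54 = 403(Km+42.9)/42.9.
48.25·Km + 74.3 = 9.394·Km + 403, so (48.25 − 9.394)·Km = 403 − 74.3.
Km = 328.7/38.85 = 8.46 μM; then Vmax = 74.3(8.46+1.54)/1.54 = 482 μM/s.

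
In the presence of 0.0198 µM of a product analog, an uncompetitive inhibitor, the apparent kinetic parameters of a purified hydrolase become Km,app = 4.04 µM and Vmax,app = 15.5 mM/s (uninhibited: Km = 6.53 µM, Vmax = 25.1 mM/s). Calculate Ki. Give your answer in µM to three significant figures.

Uncompetitive: Vmax,app = Vmax/α (and Km,app = Km/α) with α = 1 + [I]/Ki.
α = Vmax/Vmax,app = 25.1/15.5 = 1.619.
Ki = [I]/(α − 1) = 0.0198/0.6194 = 0.0320 µM.

0.0320 µM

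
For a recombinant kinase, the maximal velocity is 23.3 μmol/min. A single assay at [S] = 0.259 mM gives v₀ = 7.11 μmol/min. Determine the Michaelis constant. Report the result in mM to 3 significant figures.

0.590 mM

v/Vmax = 7.11/23.3 = 0.3052 = [S]/(Km+[S]).
So Km + [S] = [S]/0.3052 = 0.8488 mM, giving Km = 0.8488 − 0.259 = 0.590 mM.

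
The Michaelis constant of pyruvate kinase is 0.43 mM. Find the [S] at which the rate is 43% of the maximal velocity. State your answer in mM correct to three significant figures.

0.324 mM

v/Vmax = [S]/(Km+[S]) = 0.43, so [S] = Km·0.43/(1 − 0.43) = 0.43 × 0.7544.
[S] = 0.324 mM.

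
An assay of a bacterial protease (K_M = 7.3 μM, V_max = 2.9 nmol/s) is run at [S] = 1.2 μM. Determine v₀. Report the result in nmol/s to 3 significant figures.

0.409 nmol/s

v = Vmax·[S]/(Km + [S]) = 2.9 × 1.2 / (7.3 + 1.2)
  = 3.480 / 8.500 = 0.409 nmol/s.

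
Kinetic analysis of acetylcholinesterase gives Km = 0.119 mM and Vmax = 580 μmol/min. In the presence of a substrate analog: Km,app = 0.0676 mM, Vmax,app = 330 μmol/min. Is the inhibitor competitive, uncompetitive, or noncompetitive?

uncompetitive

Both Km and Vmax decrease by the same factor (~1.76-fold) — characteristic of uncompetitive inhibition.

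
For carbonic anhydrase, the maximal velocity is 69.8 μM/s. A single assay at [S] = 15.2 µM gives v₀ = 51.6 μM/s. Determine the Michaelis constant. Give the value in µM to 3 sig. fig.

5.36 µM

v/Vmax = 51.6/69.8 = 0.7393 = [S]/(Km+[S]).
So Km + [S] = [S]/0.7393 = 20.56 µM, giving Km = 20.56 − 15.2 = 5.36 µM.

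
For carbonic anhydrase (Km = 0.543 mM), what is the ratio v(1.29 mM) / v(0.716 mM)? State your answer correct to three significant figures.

Since Vmax cancels, v₂/v₁ = [S]₂(Km+[S]₁) / [S]₁(Km+[S]₂).
= 1.29×(0.543+0.716) / (0.716×(0.543+1.29)) = 1.624/1.312 = 1.24.

1.24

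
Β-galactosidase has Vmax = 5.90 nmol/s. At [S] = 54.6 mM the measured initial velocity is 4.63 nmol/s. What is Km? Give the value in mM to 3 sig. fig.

15.0 mM

From v = Vmax[S]/(Km+[S]), Km = [S](Vmax − v)/v.
Km = 54.6 × (5.90 − 4.63) / 4.63 = 69.34/4.63 = 15.0 mM.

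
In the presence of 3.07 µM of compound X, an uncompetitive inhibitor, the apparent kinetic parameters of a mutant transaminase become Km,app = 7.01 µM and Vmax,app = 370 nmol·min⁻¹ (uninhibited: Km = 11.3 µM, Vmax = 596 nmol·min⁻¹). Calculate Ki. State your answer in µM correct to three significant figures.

5.03 µM

Uncompetitive: Vmax,app = Vmax/α (and Km,app = Km/α) with α = 1 + [I]/Ki.
α = Vmax/Vmax,app = 596/370 = 1.611.
Since α = 1 + [I]/Ki, [I]/Ki = 1.611 − 1 = 0.6108 and Ki = 3.07/0.6108 = 5.03 µM.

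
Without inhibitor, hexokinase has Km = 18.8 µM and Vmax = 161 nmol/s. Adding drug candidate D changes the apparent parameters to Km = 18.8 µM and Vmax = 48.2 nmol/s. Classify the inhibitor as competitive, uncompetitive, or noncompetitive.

Vmax decreases (161 → 48.2 nmol/s) while Km is unchanged — pure noncompetitive inhibition.

noncompetitive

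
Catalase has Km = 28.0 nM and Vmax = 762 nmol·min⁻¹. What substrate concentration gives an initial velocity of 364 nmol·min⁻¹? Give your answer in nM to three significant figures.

25.6 nM

The required fractional saturation is v/Vmax = 364/762 = 0.4777.
Then [S]/(Km+[S]) = 0.4777 ⇒ [S] = 28.0 × 0.4777/(1 − 0.4777) = 25.6 nM.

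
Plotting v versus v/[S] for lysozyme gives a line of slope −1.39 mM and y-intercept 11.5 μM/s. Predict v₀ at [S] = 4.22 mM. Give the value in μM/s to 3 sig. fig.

In the Eadie–Hofstee form v = Vmax − Km·(v/[S]), the slope is −Km and the intercept is Vmax, so Km = 1.39 mM and Vmax = 11.5 μM/s.
v = 11.5 × 4.22/(1.39 + 4.22) = 8.65 μM/s.

8.65 μM/s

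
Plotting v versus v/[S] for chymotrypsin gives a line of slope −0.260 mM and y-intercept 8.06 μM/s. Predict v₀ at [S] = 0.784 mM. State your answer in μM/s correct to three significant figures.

6.05 μM/s

In the Eadie–Hofstee form v = Vmax − Km·(v/[S]), the slope is −Km and the intercept is Vmax, so Km = 0.260 mM and Vmax = 8.06 μM/s.
v = 8.06 × 0.784/(0.260 + 0.784) = 6.05 μM/s.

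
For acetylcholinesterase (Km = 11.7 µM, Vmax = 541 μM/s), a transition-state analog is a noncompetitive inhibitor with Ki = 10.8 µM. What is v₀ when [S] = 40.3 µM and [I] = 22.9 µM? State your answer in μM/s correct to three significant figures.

134 μM/s

With α = 1 + [I]/Ki = 1 + 22.9/10.8 = 3.120, the noncompetitive rate law is v = (Vmax/α)·[S] / (Km + [S]).
v = (541/3.120)×40.3 / (11.7 + 40.3) = 6987/52.00 = 134 μM/s.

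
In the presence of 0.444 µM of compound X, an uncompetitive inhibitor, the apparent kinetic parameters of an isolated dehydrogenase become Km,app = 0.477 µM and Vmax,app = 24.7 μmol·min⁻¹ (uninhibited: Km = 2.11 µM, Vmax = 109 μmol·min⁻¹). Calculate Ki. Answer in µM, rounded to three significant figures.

0.130 µM

Uncompetitive: Vmax,app = Vmax/α (and Km,app = Km/α) with α = 1 + [I]/Ki.
α = Vmax/Vmax,app = 109/24.7 = 4.413.
Since α = 1 + [I]/Ki, [I]/Ki = 4.413 − 1 = 3.413 and Ki = 0.444/3.413 = 0.130 µM.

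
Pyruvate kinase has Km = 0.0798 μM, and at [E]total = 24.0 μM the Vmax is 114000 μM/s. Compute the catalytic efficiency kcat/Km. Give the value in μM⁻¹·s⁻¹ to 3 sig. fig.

59500 μM⁻¹·s⁻¹

kcat = Vmax/[E]total = 114000/24.0 = 4750 s⁻¹.
kcat/Km = 4750/0.0798 = 59500 μM⁻¹·s⁻¹.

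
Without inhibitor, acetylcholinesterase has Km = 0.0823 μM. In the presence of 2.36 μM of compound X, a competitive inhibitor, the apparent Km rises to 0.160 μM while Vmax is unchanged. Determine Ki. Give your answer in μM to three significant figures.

2.50 μM

Competitive: Km,app = α·Km with α = 1 + [I]/Ki.
α = Km,app/Km = 0.160/0.0823 = 1.944.
Since α = 1 + [I]/Ki, [I]/Ki = 1.944 − 1 = 0.9441 and Ki = 2.36/0.9441 = 2.50 μM.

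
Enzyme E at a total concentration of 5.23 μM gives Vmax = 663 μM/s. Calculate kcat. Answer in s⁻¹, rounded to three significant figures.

kcat = Vmax/[E]total = 663 μM/s / 5.23 μM = 127 s⁻¹.

127 s⁻¹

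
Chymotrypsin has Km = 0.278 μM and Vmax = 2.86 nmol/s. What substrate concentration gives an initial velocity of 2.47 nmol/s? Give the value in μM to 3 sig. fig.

1.76 μM

The required fractional saturation is v/Vmax = 2.47/2.86 = 0.8636.
Then [S]/(Km+[S]) = 0.8636 ⇒ [S] = 0.278 × 0.8636/(1 − 0.8636) = 1.76 μM.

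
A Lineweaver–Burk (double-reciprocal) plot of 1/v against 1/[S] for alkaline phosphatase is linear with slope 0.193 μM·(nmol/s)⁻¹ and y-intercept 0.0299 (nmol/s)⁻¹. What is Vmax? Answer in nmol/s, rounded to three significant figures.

The y-intercept of a Lineweaver–Burk plot equals 1/Vmax, so Vmax = 1/0.0299 = 33.4 nmol/s.

33.4 nmol/s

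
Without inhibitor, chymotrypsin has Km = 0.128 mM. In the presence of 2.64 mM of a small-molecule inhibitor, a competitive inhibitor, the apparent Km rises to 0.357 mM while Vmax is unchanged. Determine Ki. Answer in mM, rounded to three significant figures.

1.48 mM

Competitive: Km,app = α·Km with α = 1 + [I]/Ki.
α = Km,app/Km = 0.357/0.128 = 2.789.
Since α = 1 + [I]/Ki, [I]/Ki = 2.789 − 1 = 1.789 and Ki = 2.64/1.789 = 1.48 mM.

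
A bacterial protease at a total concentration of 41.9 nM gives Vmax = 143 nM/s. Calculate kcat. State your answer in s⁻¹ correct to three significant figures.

kcat = Vmax/[E]total = 143 nM/s / 41.9 nM = 3.41 s⁻¹.

3.41 s⁻¹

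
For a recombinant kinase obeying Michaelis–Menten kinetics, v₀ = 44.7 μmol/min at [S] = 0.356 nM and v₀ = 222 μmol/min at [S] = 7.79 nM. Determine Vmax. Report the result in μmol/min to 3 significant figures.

274 μmol/min

From v = Vmax[S]/(Km+[S]), each point gives Vmax = v(Km+[S])/[S].
Equating: 44.7(Km+0.356)/0.356 = 222(Km+7.79)/7.79.
125.6·Km + 44.7 = 28.50·Km + 222, so (125.6 − 28.50)·Km = 222 − 44.7.
Km = 177.3/97.06 = 1.83 nM; then Vmax = 44.7(1.83+0.356)/0.356 = 274 μmol/min.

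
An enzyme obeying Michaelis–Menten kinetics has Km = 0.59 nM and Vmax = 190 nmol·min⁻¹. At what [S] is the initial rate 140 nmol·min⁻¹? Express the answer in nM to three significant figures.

Rearranging v = Vmax[S]/(Km+[S]) gives [S] = Km·v/(Vmax − v).
[S] = 0.59 × 140 / (190 − 140) = 82.60/50.00 = 1.65 nM.

1.65 nM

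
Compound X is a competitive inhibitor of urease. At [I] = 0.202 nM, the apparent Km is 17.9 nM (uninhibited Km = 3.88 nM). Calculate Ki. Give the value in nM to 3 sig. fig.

0.0559 nM

Competitive: Km,app = α·Km with α = 1 + [I]/Ki.
α = Km,app/Km = 17.9/3.88 = 4.613.
Since α = 1 + [I]/Ki, [I]/Ki = 4.613 − 1 = 3.613 and Ki = 0.202/3.613 = 0.0559 nM.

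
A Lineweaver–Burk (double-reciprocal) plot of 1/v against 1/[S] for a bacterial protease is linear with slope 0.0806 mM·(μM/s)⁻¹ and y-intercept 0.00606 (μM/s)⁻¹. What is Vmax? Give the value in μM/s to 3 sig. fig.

165 μM/s

The y-intercept of a Lineweaver–Burk plot equals 1/Vmax, so Vmax = 1/0.00606 = 165 μM/s.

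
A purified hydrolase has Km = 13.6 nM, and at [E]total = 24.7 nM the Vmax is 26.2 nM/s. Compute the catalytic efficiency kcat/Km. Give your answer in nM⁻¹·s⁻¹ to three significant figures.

0.0780 nM⁻¹·s⁻¹

kcat = Vmax/[E]total = 26.2/24.7 = 1.06 s⁻¹.
kcat/Km = 1.06/13.6 = 0.0780 nM⁻¹·s⁻¹.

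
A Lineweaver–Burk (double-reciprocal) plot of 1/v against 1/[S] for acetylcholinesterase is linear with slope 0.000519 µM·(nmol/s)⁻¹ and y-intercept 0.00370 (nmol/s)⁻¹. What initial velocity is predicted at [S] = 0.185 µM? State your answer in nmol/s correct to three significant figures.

The y-intercept is 1/Vmax, so Vmax = 1/0.00370 = 270 nmol/s.
The slope is Km/Vmax, so Km = 0.000519 × 270 = 0.140 µM.
Then v = 270 × 0.185/(0.140 + 0.185) = 154 nmol/s.

154 nmol/s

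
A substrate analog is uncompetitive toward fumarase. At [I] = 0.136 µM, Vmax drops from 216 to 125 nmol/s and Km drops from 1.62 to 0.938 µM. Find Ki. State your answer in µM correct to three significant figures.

0.187 µM

Uncompetitive: Vmax,app = Vmax/α (and Km,app = Km/α) with α = 1 + [I]/Ki.
α = Vmax/Vmax,app = 216/125 = 1.728.
Since α = 1 + [I]/Ki, [I]/Ki = 1.728 − 1 = 0.7280 and Ki = 0.136/0.7280 = 0.187 µM.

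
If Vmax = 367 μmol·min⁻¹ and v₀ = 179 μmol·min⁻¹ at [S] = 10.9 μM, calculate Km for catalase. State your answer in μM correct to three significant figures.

v/Vmax = 179/367 = 0.4877 = [S]/(Km+[S]).
So Km + [S] = [S]/0.4877 = 22.35 μM, giving Km = 22.35 − 10.9 = 11.4 μM.

11.4 μM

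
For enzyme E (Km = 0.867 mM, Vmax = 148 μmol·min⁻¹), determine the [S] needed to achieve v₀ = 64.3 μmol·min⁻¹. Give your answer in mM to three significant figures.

The required fractional saturation is v/Vmax = 64.3/148 = 0.4345.
Then [S]/(Km+[S]) = 0.4345 ⇒ [S] = 0.867 × 0.4345/(1 − 0.4345) = 0.666 mM.

0.666 mM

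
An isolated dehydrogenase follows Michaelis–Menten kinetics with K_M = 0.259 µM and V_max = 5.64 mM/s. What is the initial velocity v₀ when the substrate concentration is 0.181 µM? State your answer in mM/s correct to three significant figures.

2.32 mM/s

[S]/(Km+[S]) = 0.181/0.4400 = 0.4114, the fractional saturation.
v = 0.4114 × Vmax = 0.4114 × 5.64 = 2.32 mM/s.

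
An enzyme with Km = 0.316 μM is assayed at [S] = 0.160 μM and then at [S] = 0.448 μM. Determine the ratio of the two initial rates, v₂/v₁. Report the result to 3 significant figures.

1.74

The fractional saturations are [S]/(Km+[S]) = 0.160/0.4760 = 0.3361 and 0.448/0.7640 = 0.5864.
v₂/v₁ is just their ratio: 0.5864/0.3361 = 1.74.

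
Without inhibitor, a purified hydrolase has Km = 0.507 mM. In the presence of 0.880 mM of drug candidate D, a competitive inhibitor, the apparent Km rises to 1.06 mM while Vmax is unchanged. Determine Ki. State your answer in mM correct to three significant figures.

Competitive: Km,app = α·Km with α = 1 + [I]/Ki.
α = Km,app/Km = 1.06/0.507 = 2.091.
Since α = 1 + [I]/Ki, [I]/Ki = 2.091 − 1 = 1.091 and Ki = 0.880/1.091 = 0.807 mM.

0.807 mM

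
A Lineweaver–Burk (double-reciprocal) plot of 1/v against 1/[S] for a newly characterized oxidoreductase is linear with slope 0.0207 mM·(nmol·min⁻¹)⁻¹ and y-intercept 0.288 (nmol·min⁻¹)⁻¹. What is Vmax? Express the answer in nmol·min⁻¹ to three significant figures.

The y-intercept of a Lineweaver–Burk plot equals 1/Vmax, so Vmax = 1/0.288 = 3.47 nmol·min⁻¹.

3.47 nmol·min⁻¹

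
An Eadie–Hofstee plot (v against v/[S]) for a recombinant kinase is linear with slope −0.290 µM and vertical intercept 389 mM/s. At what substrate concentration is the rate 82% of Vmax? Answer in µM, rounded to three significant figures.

1.32 µM

The Eadie–Hofstee slope gives Km = 0.290 µM (slope = −Km).
v/Vmax = [S]/(Km+[S]) = 0.82 ⇒ [S] = Km·0.82/(1−0.82) = 0.290 × 4.556 = 1.32 µM.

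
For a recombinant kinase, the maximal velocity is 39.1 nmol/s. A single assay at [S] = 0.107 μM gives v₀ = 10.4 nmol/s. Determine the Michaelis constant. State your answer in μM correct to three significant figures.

0.295 μM

From v = Vmax[S]/(Km+[S]), Km = [S](Vmax − v)/v.
Km = 0.107 × (39.1 − 10.4) / 10.4 = 3.071/10.4 = 0.295 μM.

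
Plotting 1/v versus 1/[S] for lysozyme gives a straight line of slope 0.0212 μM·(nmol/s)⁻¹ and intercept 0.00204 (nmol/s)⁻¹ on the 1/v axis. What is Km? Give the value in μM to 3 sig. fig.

10.4 μM

y-intercept = 1/Vmax ⇒ Vmax = 490 nmol/s; slope = Km/Vmax ⇒ Km = slope × Vmax.
Km = 0.0212 × 490 = 10.4 μM.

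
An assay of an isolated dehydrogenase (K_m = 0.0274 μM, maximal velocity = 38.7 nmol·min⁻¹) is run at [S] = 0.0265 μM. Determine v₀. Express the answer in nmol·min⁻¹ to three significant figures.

19.0 nmol·min⁻¹

[S]/(Km+[S]) = 0.0265/0.05390 = 0.4917, the fractional saturation.
v = 0.4917 × Vmax = 0.4917 × 38.7 = 19.0 nmol·min⁻¹.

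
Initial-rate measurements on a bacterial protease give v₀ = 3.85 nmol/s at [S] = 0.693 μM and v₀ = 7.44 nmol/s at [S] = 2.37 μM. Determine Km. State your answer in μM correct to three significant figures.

In reciprocal form, 1/v = (Km/Vmax)·(1/[S]) + 1/Vmax. The two points give (1/[S], 1/v) = (1.443, 0.2597) and (0.4219, 0.1344).
Slope = (0.2597 − 0.1344)/(1.443 − 0.4219) = 0.1227; intercept = 0.2597 − 0.1227×1.443 = 0.08262.
Vmax = 1/intercept = 12.1 nmol/s; Km = slope × Vmax = 0.1227 × 12.1 = 1.49 μM.

1.49 μM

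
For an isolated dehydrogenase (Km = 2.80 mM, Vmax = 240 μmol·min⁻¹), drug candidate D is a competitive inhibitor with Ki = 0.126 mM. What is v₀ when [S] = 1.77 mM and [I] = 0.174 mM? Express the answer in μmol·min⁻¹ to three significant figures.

50.4 μmol·min⁻¹

With α = 1 + [I]/Ki = 1 + 0.174/0.126 = 2.381, the competitive rate law is v = Vmax[S] / (αKm + [S]).
v = 240×1.77 / (2.381×2.80 + 1.77) = 424.8/8.437 = 50.4 μmol·min⁻¹.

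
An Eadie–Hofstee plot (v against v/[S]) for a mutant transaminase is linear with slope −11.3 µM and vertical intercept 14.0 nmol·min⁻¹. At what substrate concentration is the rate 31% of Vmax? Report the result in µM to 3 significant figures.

5.08 µM

The Eadie–Hofstee slope gives Km = 11.3 µM (slope = −Km).
v/Vmax = [S]/(Km+[S]) = 0.31 ⇒ [S] = Km·0.31/(1−0.31) = 11.3 × 0.4493 = 5.08 µM.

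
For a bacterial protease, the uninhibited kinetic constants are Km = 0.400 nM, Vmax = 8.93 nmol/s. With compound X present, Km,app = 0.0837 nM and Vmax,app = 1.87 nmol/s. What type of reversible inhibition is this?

Both Km and Vmax decrease by the same factor (~4.78-fold) — characteristic of uncompetitive inhibition.

uncompetitive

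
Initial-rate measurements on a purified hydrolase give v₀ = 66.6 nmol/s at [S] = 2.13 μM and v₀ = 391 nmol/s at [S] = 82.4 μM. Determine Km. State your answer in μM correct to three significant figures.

In reciprocal form, 1/v = (Km/Vmax)·(1/[S]) + 1/Vmax. The two points give (1/[S], 1/v) = (0.4695, 0.01502) and (0.01214, 0.002558).
Slope = (0.01502 − 0.002558)/(0.4695 − 0.01214) = 0.02724; intercept = 0.01502 − 0.02724×0.4695 = 0.002227.
Vmax = 1/intercept = 449 nmol/s; Km = slope × Vmax = 0.02724 × 449 = 12.2 μM.

12.2 μM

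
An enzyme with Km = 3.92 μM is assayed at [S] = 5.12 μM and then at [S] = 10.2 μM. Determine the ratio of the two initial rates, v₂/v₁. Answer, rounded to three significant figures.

Since Vmax cancels, v₂/v₁ = [S]₂(Km+[S]₁) / [S]₁(Km+[S]₂).
= 10.2×(3.92+5.12) / (5.12×(3.92+10.2)) = 92.21/72.29 = 1.28.

1.28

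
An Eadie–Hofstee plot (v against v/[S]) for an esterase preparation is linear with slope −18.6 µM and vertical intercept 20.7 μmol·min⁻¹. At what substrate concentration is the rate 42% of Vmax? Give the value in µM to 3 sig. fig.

The Eadie–Hofstee slope gives Km = 18.6 µM (slope = −Km).
v/Vmax = [S]/(Km+[S]) = 0.42 ⇒ [S] = Km·0.42/(1−0.42) = 18.6 × 0.7241 = 13.5 µM.

13.5 µM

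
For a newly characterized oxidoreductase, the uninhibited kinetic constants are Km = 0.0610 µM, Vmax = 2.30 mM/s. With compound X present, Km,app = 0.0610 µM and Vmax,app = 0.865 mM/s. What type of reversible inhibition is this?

noncompetitive

Vmax decreases (2.30 → 0.865 mM/s) while Km is unchanged — pure noncompetitive inhibition.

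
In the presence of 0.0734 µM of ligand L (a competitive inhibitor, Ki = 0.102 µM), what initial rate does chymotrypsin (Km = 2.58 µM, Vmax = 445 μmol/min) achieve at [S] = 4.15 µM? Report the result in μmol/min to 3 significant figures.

215 μmol/min

With α = 1 + [I]/Ki = 1 + 0.0734/0.102 = 1.720, the competitive rate law is v = Vmax[S] / (αKm + [S]).
v = 445×4.15 / (1.720×2.58 + 4.15) = 1847/8.587 = 215 μmol/min.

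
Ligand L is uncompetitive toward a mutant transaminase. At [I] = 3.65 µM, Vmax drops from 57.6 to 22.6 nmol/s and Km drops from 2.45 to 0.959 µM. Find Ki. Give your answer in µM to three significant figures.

2.36 µM

Uncompetitive: Vmax,app = Vmax/α (and Km,app = Km/α) with α = 1 + [I]/Ki.
α = Vmax/Vmax,app = 57.6/22.6 = 2.549.
Since α = 1 + [I]/Ki, [I]/Ki = 2.549 − 1 = 1.549 and Ki = 3.65/1.549 = 2.36 µM.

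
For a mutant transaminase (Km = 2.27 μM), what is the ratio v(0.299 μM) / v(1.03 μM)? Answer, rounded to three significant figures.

0.373

Since Vmax cancels, v₂/v₁ = [S]₂(Km+[S]₁) / [S]₁(Km+[S]₂).
= 0.299×(2.27+1.03) / (1.03×(2.27+0.299)) = 0.9867/2.646 = 0.373.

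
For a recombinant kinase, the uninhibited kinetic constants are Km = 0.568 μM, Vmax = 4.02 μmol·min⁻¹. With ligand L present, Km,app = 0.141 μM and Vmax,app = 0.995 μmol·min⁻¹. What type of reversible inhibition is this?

Both Km and Vmax decrease by the same factor (~4.04-fold) — characteristic of uncompetitive inhibition.

uncompetitive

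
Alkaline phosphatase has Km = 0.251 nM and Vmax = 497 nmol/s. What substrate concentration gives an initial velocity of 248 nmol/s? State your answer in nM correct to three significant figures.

The required fractional saturation is v/Vmax = 248/497 = 0.4990.
Then [S]/(Km+[S]) = 0.4990 ⇒ [S] = 0.251 × 0.4990/(1 − 0.4990) = 0.250 nM.

0.250 nM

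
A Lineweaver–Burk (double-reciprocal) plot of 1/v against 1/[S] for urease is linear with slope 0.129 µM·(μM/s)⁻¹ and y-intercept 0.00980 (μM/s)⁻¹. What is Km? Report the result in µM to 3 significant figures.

13.2 µM

y-intercept = 1/Vmax ⇒ Vmax = 102 μM/s; slope = Km/Vmax ⇒ Km = slope × Vmax.
Km = 0.129 × 102 = 13.2 µM.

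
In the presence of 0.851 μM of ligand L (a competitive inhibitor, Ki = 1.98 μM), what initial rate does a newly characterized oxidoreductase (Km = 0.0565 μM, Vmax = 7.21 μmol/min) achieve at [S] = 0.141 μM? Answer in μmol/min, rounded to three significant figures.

4.58 μmol/min

α = 1 + [I]/Ki = 1 + 0.851/1.98 = 1.430.
For a competitive inhibitor, Vmax is unchanged and the apparent Km becomes α·Km: Km,app = 0.0808 μM, Vmax,app = 7.21 μmol/min.
v = Vmax,app·[S]/(Km,app + [S]) = 7.21 × 0.141/(0.0808 + 0.141) = 4.58 μmol/min.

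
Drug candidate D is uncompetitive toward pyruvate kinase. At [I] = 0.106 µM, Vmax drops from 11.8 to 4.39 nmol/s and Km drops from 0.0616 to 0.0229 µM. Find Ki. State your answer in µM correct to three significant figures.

0.0628 µM

Uncompetitive: Vmax,app = Vmax/α (and Km,app = Km/α) with α = 1 + [I]/Ki.
α = Vmax/Vmax,app = 11.8/4.39 = 2.688.
Ki = [I]/(α − 1) = 0.106/1.688 = 0.0628 µM.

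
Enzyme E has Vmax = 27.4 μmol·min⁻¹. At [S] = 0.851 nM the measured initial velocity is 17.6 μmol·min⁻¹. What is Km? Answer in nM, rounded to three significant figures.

0.474 nM

From v = Vmax[S]/(Km+[S]), Km = [S](Vmax − v)/v.
Km = 0.851 × (27.4 − 17.6) / 17.6 = 8.340/17.6 = 0.474 nM.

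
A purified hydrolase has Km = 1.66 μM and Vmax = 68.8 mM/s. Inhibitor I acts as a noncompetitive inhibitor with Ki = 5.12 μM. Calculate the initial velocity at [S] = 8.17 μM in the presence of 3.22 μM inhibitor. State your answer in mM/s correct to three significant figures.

35.1 mM/s

α = 1 + [I]/Ki = 1 + 3.22/5.12 = 1.629.
For a noncompetitive inhibitor, Vmax is reduced to Vmax/α while Km is unchanged: Km,app = 1.66 μM, Vmax,app = 42.2 mM/s.
v = Vmax,app·[S]/(Km,app + [S]) = 42.2 × 8.17/(1.66 + 8.17) = 35.1 mM/s.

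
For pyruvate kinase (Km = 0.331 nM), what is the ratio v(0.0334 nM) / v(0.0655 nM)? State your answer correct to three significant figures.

The fractional saturations are [S]/(Km+[S]) = 0.0655/0.3965 = 0.1652 and 0.0334/0.3644 = 0.09166.
v₂/v₁ is just their ratio: 0.09166/0.1652 = 0.555.

0.555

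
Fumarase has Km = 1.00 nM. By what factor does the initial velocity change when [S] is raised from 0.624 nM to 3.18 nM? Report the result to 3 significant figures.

1.98

The fractional saturations are [S]/(Km+[S]) = 0.624/1.624 = 0.3842 and 3.18/4.180 = 0.7608.
v₂/v₁ is just their ratio: 0.7608/0.3842 = 1.98.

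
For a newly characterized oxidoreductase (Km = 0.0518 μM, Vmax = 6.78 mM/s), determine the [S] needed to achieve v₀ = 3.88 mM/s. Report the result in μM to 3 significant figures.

0.0693 μM

Rearranging v = Vmax[S]/(Km+[S]) gives [S] = Km·v/(Vmax − v).
[S] = 0.0518 × 3.88 / (6.78 − 3.88) = 0.2010/2.900 = 0.0693 μM.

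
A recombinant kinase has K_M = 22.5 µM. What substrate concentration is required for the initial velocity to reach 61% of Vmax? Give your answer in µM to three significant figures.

v/Vmax = [S]/(Km+[S]) = 0.61, so [S] = Km·0.61/(1 − 0.61) = 22.5 × 1.564.
[S] = 35.2 µM.

35.2 µM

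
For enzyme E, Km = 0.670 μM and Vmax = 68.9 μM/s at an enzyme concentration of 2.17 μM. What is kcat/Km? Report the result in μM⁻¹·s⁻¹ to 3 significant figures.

kcat = Vmax/[E]total = 68.9/2.17 = 31.8 s⁻¹.
kcat/Km = 31.8/0.670 = 47.4 μM⁻¹·s⁻¹.

47.4 μM⁻¹·s⁻¹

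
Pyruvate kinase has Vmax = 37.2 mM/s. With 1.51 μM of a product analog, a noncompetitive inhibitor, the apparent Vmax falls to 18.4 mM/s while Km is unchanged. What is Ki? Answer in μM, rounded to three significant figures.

Noncompetitive: Vmax,app = Vmax/α with α = 1 + [I]/Ki.
α = Vmax/Vmax,app = 37.2/18.4 = 2.022.
Ki = [I]/(α − 1) = 1.51/1.022 = 1.48 μM.

1.48 μM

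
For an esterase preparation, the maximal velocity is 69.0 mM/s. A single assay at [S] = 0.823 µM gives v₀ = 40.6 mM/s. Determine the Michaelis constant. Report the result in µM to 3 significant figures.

From v = Vmax[S]/(Km+[S]), Km = [S](Vmax − v)/v.
Km = 0.823 × (69.0 − 40.6) / 40.6 = 23.37/40.6 = 0.576 µM.

0.576 µM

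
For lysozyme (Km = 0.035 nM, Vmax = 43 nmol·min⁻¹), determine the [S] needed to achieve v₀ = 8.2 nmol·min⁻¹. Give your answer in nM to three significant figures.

The required fractional saturation is v/Vmax = 8.2/43 = 0.1907.
Then [S]/(Km+[S]) = 0.1907 ⇒ [S] = 0.035 × 0.1907/(1 − 0.1907) = 0.00825 nM.

0.00825 nM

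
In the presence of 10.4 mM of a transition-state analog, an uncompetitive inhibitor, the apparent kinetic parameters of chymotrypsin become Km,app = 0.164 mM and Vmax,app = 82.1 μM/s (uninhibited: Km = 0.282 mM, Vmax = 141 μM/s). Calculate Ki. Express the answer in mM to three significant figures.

14.5 mM

Uncompetitive: Vmax,app = Vmax/α (and Km,app = Km/α) with α = 1 + [I]/Ki.
α = Vmax/Vmax,app = 141/82.1 = 1.717.
Since α = 1 + [I]/Ki, [I]/Ki = 1.717 − 1 = 0.7174 and Ki = 10.4/0.7174 = 14.5 mM.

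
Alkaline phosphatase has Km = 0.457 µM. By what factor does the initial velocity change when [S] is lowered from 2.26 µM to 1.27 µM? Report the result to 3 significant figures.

0.884

Since Vmax cancels, v₂/v₁ = [S]₂(Km+[S]₁) / [S]₁(Km+[S]₂).
= 1.27×(0.457+2.26) / (2.26×(0.457+1.27)) = 3.451/3.903 = 0.884.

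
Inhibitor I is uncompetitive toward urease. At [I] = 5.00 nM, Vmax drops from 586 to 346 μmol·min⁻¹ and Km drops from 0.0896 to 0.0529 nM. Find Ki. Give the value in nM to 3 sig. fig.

Uncompetitive: Vmax,app = Vmax/α (and Km,app = Km/α) with α = 1 + [I]/Ki.
α = Vmax/Vmax,app = 586/346 = 1.694.
Since α = 1 + [I]/Ki, [I]/Ki = 1.694 − 1 = 0.6936 and Ki = 5.00/0.6936 = 7.21 nM.

7.21 nM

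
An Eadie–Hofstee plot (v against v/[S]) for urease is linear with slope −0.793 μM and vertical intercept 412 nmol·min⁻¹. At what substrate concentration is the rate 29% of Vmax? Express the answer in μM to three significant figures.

0.324 μM

The Eadie–Hofstee slope gives Km = 0.793 μM (slope = −Km).
v/Vmax = [S]/(Km+[S]) = 0.29 ⇒ [S] = Km·0.29/(1−0.29) = 0.793 × 0.4085 = 0.324 μM.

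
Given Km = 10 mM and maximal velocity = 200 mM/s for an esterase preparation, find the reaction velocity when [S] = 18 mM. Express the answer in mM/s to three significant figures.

129 mM/s

[S]/(Km+[S]) = 18/28.00 = 0.6429, the fractional saturation.
v = 0.6429 × Vmax = 0.6429 × 200 = 129 mM/s.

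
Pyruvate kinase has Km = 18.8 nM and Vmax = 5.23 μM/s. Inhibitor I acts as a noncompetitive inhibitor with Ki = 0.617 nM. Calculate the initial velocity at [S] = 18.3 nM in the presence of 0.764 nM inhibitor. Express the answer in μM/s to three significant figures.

1.15 μM/s

α = 1 + [I]/Ki = 1 + 0.764/0.617 = 2.238.
For a noncompetitive inhibitor, Vmax is reduced to Vmax/α while Km is unchanged: Km,app = 18.8 nM, Vmax,app = 2.34 μM/s.
v = Vmax,app·[S]/(Km,app + [S]) = 2.34 × 18.3/(18.8 + 18.3) = 1.15 μM/s.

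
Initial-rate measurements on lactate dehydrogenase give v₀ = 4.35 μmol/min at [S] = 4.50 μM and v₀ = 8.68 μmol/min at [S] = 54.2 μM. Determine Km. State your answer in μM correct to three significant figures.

From v = Vmax[S]/(Km+[S]), each point gives Vmax = v(Km+[S])/[S].
Equating: 4.35(Km+4.50)/4.50 = 8.68(Km+54.2)/54.2.
0.9667·Km + 4.35 = 0.1601·Km + 8.68, so (0.9667 − 0.1601)·Km = 8.68 − 4.35.
Km = 4.330/0.8065 = 5.37 μM; then Vmax = 4.35(5.37+4.50)/4.50 = 9.54 μmol/min.

5.37 μM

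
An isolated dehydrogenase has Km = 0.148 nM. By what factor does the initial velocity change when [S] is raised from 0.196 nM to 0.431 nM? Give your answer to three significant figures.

The fractional saturations are [S]/(Km+[S]) = 0.196/0.3440 = 0.5698 and 0.431/0.5790 = 0.7444.
v₂/v₁ is just their ratio: 0.7444/0.5698 = 1.31.

1.31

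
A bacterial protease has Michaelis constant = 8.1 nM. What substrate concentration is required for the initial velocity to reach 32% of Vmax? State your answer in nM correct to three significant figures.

v/Vmax = [S]/(Km+[S]) = 0.32, so [S] = Km·0.32/(1 − 0.32) = 8.1 × 0.4706.
[S] = 3.81 nM.

3.81 nM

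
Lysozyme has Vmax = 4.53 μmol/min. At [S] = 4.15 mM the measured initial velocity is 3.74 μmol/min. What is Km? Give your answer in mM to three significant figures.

0.877 mM

v/Vmax = 3.74/4.53 = 0.8256 = [S]/(Km+[S]).
So Km + [S] = [S]/0.8256 = 5.027 mM, giving Km = 5.027 − 4.15 = 0.877 mM.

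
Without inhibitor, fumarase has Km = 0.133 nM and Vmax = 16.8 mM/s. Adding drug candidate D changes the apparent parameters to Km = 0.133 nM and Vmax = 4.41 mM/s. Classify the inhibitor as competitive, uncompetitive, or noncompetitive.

noncompetitive

Vmax decreases (16.8 → 4.41 mM/s) while Km is unchanged — pure noncompetitive inhibition.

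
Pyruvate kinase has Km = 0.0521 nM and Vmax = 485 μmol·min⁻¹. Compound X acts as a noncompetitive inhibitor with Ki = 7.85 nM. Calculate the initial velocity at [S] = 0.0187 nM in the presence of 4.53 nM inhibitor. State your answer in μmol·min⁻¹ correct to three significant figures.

α = 1 + [I]/Ki = 1 + 4.53/7.85 = 1.577.
For a noncompetitive inhibitor, Vmax is reduced to Vmax/α while Km is unchanged: Km,app = 0.0521 nM, Vmax,app = 308 μmol·min⁻¹.
v = Vmax,app·[S]/(Km,app + [S]) = 308 × 0.0187/(0.0521 + 0.0187) = 81.2 μmol·min⁻¹.

81.2 μmol·min⁻¹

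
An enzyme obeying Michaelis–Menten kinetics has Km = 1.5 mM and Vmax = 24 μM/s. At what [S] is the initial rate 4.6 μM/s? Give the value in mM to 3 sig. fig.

Rearranging v = Vmax[S]/(Km+[S]) gives [S] = Km·v/(Vmax − v).
[S] = 1.5 × 4.6 / (24 − 4.6) = 6.900/19.40 = 0.356 mM.

0.356 mM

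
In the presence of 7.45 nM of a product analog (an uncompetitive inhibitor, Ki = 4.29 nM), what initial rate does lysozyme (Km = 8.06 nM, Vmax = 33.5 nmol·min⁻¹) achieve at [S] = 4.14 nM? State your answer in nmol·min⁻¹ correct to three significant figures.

With α = 1 + [I]/Ki = 1 + 7.45/4.29 = 2.737, the uncompetitive rate law is v = (Vmax/α)·[S] / (Km/α + [S]).
v = (33.5/2.737)×4.14 / (8.06/2.737 + 4.14) = 50.68/7.085 = 7.15 nmol·min⁻¹.

7.15 nmol·min⁻¹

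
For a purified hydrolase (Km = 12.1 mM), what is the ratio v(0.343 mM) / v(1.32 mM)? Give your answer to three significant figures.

0.280

Since Vmax cancels, v₂/v₁ = [S]₂(Km+[S]₁) / [S]₁(Km+[S]₂).
= 0.343×(12.1+1.32) / (1.32×(12.1+0.343)) = 4.603/16.42 = 0.280.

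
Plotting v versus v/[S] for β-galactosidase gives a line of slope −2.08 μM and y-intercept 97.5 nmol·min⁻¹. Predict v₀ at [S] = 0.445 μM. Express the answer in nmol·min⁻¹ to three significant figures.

In the Eadie–Hofstee form v = Vmax − Km·(v/[S]), the slope is −Km and the intercept is Vmax, so Km = 2.08 μM and Vmax = 97.5 nmol·min⁻¹.
v = 97.5 × 0.445/(2.08 + 0.445) = 17.2 nmol·min⁻¹.

17.2 nmol·min⁻¹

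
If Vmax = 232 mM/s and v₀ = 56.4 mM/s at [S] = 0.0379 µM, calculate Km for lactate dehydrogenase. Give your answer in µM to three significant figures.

From v = Vmax[S]/(Km+[S]), Km = [S](Vmax − v)/v.
Km = 0.0379 × (232 − 56.4) / 56.4 = 6.655/56.4 = 0.118 µM.

0.118 µM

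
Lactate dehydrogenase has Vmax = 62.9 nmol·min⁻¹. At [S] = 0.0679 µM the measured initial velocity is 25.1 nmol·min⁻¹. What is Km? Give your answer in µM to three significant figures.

0.102 µM

From v = Vmax[S]/(Km+[S]), Km = [S](Vmax − v)/v.
Km = 0.0679 × (62.9 − 25.1) / 25.1 = 2.567/25.1 = 0.102 µM.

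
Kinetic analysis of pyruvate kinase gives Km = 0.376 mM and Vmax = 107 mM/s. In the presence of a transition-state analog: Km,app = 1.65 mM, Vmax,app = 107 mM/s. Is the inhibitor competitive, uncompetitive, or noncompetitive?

Km increases (0.376 → 1.65 mM) while Vmax is unchanged — the hallmark of competitive inhibition.

competitive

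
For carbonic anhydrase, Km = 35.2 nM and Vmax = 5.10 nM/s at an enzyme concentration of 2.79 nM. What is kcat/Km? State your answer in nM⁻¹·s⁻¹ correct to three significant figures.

0.0519 nM⁻¹·s⁻¹

kcat = Vmax/[E]total = 5.10/2.79 = 1.83 s⁻¹.
kcat/Km = 1.83/35.2 = 0.0519 nM⁻¹·s⁻¹.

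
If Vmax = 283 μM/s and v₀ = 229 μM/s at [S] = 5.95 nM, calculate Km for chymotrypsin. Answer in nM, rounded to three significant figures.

1.40 nM

v/Vmax = 229/283 = 0.8092 = [S]/(Km+[S]).
So Km + [S] = [S]/0.8092 = 7.353 nM, giving Km = 7.353 − 5.95 = 1.40 nM.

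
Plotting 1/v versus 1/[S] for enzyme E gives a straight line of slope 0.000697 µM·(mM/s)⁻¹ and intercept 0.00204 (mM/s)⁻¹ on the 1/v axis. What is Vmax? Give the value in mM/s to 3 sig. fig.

The y-intercept of a Lineweaver–Burk plot equals 1/Vmax, so Vmax = 1/0.00204 = 490 mM/s.

490 mM/s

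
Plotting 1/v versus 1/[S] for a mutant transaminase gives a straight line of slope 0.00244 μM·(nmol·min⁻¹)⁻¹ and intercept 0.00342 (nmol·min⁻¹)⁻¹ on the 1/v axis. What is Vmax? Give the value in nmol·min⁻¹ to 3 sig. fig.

The y-intercept of a Lineweaver–Burk plot equals 1/Vmax, so Vmax = 1/0.00342 = 292 nmol·min⁻¹.

292 nmol·min⁻¹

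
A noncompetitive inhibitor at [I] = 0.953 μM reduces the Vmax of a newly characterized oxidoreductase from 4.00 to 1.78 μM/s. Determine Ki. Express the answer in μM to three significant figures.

0.764 μM

Noncompetitive: Vmax,app = Vmax/α with α = 1 + [I]/Ki.
α = Vmax/Vmax,app = 4.00/1.78 = 2.247.
Since α = 1 + [I]/Ki, [I]/Ki = 2.247 − 1 = 1.247 and Ki = 0.953/1.247 = 0.764 μM.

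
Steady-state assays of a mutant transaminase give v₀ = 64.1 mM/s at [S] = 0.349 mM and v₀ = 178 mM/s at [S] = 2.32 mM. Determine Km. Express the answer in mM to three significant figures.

From v = Vmax[S]/(Km+[S]), each point gives Vmax = v(Km+[S])/[S].
Equating: 64.1(Km+0.349)/0.349 = 178(Km+2.32)/2.32.
183.7·Km + 64.1 = 76.72·Km + 178, so (183.7 − 76.72)·Km = 178 − 64.1.
Km = 113.9/106.9 = 1.07 mM; then Vmax = 64.1(1.07+0.349)/0.349 = 260 mM/s.

1.07 mM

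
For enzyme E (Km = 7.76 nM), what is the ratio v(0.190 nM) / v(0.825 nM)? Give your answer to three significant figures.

Since Vmax cancels, v₂/v₁ = [S]₂(Km+[S]₁) / [S]₁(Km+[S]₂).
= 0.190×(7.76+0.825) / (0.825×(7.76+0.190)) = 1.631/6.559 = 0.249.

0.249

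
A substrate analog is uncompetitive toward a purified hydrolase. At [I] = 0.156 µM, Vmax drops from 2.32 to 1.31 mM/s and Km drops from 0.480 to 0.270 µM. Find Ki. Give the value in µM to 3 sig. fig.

Uncompetitive: Vmax,app = Vmax/α (and Km,app = Km/α) with α = 1 + [I]/Ki.
α = Vmax/Vmax,app = 2.32/1.31 = 1.771.
Ki = [I]/(α − 1) = 0.156/0.7710 = 0.202 µM.

0.202 µM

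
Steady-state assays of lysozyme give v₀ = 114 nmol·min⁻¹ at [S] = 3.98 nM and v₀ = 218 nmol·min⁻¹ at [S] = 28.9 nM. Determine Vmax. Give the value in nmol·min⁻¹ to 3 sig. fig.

255 nmol·min⁻¹

In reciprocal form, 1/v = (Km/Vmax)·(1/[S]) + 1/Vmax. The two points give (1/[S], 1/v) = (0.2513, 0.008772) and (0.03460, 0.004587).
Slope = (0.008772 − 0.004587)/(0.2513 − 0.03460) = 0.01932; intercept = 0.008772 − 0.01932×0.2513 = 0.003919.
Vmax = 1/intercept = 255 nmol·min⁻¹; Km = slope × Vmax = 0.01932 × 255 = 4.93 nM.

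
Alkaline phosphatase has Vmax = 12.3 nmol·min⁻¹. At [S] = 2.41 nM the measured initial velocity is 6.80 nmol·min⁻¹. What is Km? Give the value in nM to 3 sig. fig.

From v = Vmax[S]/(Km+[S]), Km = [S](Vmax − v)/v.
Km = 2.41 × (12.3 − 6.80) / 6.80 = 13.26/6.80 = 1.95 nM.

1.95 nM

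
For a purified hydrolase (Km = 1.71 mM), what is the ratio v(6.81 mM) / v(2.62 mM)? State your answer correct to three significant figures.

1.32

Since Vmax cancels, v₂/v₁ = [S]₂(Km+[S]₁) / [S]₁(Km+[S]₂).
= 6.81×(1.71+2.62) / (2.62×(1.71+6.81)) = 29.49/22.32 = 1.32.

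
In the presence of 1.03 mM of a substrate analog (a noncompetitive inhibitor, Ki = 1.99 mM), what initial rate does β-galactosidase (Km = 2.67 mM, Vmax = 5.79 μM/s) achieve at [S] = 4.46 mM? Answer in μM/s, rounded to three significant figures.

2.39 μM/s

α = 1 + [I]/Ki = 1 + 1.03/1.99 = 1.518.
For a noncompetitive inhibitor, Vmax is reduced to Vmax/α while Km is unchanged: Km,app = 2.67 mM, Vmax,app = 3.82 μM/s.
v = Vmax,app·[S]/(Km,app + [S]) = 3.82 × 4.46/(2.67 + 4.46) = 2.39 μM/s.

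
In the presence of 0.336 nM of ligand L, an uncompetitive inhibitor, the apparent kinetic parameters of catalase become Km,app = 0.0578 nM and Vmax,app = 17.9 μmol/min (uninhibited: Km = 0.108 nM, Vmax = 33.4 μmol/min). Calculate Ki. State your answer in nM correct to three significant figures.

Uncompetitive: Vmax,app = Vmax/α (and Km,app = Km/α) with α = 1 + [I]/Ki.
α = Vmax/Vmax,app = 33.4/17.9 = 1.866.
Ki = [I]/(α − 1) = 0.336/0.8659 = 0.388 nM.

0.388 nM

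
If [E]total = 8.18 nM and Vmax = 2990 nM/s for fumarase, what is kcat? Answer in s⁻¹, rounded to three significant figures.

kcat = Vmax/[E]total = 2990 nM/s / 8.18 nM = 366 s⁻¹.

366 s⁻¹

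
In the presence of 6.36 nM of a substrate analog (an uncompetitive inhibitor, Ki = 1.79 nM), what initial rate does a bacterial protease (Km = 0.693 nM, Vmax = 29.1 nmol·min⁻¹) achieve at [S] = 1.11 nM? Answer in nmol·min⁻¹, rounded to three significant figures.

5.62 nmol·min⁻¹

With α = 1 + [I]/Ki = 1 + 6.36/1.79 = 4.553, the uncompetitive rate law is v = (Vmax/α)·[S] / (Km/α + [S]).
v = (29.1/4.553)×1.11 / (0.693/4.553 + 1.11) = 7.094/1.262 = 5.62 nmol·min⁻¹.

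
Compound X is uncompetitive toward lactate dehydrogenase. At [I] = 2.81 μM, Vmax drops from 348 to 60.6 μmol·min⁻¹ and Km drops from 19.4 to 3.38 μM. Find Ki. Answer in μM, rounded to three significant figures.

0.593 μM

Uncompetitive: Vmax,app = Vmax/α (and Km,app = Km/α) with α = 1 + [I]/Ki.
α = Vmax/Vmax,app = 348/60.6 = 5.743.
Ki = [I]/(α − 1) = 2.81/4.743 = 0.593 μM.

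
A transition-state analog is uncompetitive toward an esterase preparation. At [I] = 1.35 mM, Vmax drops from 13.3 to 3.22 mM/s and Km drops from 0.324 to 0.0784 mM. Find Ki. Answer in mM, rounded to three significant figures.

0.431 mM

Uncompetitive: Vmax,app = Vmax/α (and Km,app = Km/α) with α = 1 + [I]/Ki.
α = Vmax/Vmax,app = 13.3/3.22 = 4.130.
Since α = 1 + [I]/Ki, [I]/Ki = 4.130 − 1 = 3.130 and Ki = 1.35/3.130 = 0.431 mM.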